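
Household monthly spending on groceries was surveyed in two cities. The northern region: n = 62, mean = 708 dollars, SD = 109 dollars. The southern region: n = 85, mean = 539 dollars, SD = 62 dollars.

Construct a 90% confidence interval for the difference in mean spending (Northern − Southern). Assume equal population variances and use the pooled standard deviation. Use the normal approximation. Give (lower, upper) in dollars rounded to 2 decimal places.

Pooled variance s_p² = [61·109² + 84·62²] / (62+85−2) = 7225.0828, so s_p = 85.0005.
SE_diff = s_p·√(1/n₁ + 1/n₂) = 85.0005·√(1/62 + 1/85) = 14.1963.
z* = 1.645; margin = 1.645 × 14.1963 = 23.3529.
Difference = 708 − 539 = 169.0000.
169.0000 ± 23.3529 → (145.65, 192.35).

(145.65, 192.35)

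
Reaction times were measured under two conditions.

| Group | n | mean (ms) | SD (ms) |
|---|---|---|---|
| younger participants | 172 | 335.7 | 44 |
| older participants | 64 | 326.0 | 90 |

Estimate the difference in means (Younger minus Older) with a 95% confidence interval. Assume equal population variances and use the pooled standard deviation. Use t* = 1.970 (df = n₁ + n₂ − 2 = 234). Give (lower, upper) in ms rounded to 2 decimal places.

(-7.60, 27.00)

Pooled variance s_p² = [171·44² + 63·90²] / (172+64−2) = 3595.5385, so s_p = 59.9628.
SE_diff = s_p·√(1/n₁ + 1/n₂) = 59.9628·√(1/172 + 1/64) = 8.7798.
t* = 1.970; margin = 1.970 × 8.7798 = 17.2962.
Difference = 335.7 − 326.0 = 9.7000.
9.7000 ± 17.2962 → (-7.60, 27.00).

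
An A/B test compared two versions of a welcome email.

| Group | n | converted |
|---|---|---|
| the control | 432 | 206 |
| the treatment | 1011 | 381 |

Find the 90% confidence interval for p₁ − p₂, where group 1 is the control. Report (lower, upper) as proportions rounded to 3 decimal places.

(0.053, 0.147)

First, p̂₁ = 206/432 = 0.4769; p̂₂ = 381/1011 = 0.3769.
The two standard errors are √(0.4769×0.5231/432) = 0.02403 and √(0.3769×0.6231/1011) = 0.01524.
Because the samples are independent, SE_diff = √(0.02403² + 0.01524²) = 0.02846.
Using z* = 1.645 for 90%, ME = 1.645 × 0.02846 = 0.04682.
p̂₁ − p̂₂ = 0.1000; interval 0.1000 ± 0.04682 gives (0.053, 0.147).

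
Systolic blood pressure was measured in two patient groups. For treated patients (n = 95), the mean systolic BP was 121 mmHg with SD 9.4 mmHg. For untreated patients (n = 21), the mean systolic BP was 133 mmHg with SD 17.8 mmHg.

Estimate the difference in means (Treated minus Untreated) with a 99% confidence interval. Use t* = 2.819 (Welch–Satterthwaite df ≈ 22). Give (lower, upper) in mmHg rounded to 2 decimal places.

(-23.28, -0.72)

SE₁ = s₁/√n₁ = 9.4/√95 = 0.9644; SE₂ = 17.8/√21 = 3.8843.
Independent samples, unequal variances: SE_diff = √(SE₁² + SE₂²) = √(0.93006736 + 15.08778649) = 4.0022.
t* = 2.819, so margin of error = 2.819 × 4.0022 = 11.2822.
Difference in means = 121 − 133 = -12.0000.
-12.0000 ± 11.2822 → (-23.28, -0.72).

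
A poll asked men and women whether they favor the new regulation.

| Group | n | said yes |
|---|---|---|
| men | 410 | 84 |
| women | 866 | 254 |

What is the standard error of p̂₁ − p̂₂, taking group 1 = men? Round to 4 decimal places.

First, p̂₁ = 84/410 = 0.2049; p̂₂ = 254/866 = 0.2933.
The two standard errors are √(0.2049×0.7951/410) = 0.01993 and √(0.2933×0.7067/866) = 0.01547.
Because the samples are independent, SE_diff = √(0.01993² + 0.01547²) = 0.02523.

0.0252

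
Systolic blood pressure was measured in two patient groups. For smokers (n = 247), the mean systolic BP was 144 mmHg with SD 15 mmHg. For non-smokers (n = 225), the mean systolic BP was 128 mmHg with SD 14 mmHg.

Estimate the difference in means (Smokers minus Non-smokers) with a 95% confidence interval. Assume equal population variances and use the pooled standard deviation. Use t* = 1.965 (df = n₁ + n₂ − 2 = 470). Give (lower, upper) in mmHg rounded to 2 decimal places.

(13.37, 18.63)

s_p = √[((n₁−1)s₁² + (n₂−1)s₂²)/(n₁+n₂−2)] = √[(246·15² + 224·14²)/470] = 14.5320.
SE = 14.5320·√(1/247 + 1/225) = 1.3392.
With t* = 1.965, margin = 1.965 × 1.3392 = 2.6315.
x̄₁ − x̄₂ = 144 − 128 = 16.0000; interval 16.0000 ± 2.6315 = (13.37, 18.63).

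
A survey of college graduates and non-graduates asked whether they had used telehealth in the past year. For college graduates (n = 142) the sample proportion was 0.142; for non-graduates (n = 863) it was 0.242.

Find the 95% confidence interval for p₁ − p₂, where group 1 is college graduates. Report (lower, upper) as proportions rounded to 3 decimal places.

The two standard errors are √(0.1420×0.8580/142) = 0.02929 and √(0.2420×0.7580/863) = 0.01458.
Because the samples are independent, SE_diff = √(0.02929² + 0.01458²) = 0.03272.
Using z* = 1.960 for 95%, ME = 1.960 × 0.03272 = 0.06413.
p̂₁ − p̂₂ = -0.1000; interval -0.1000 ± 0.06413 gives (-0.164, -0.036).

(-0.164, -0.036)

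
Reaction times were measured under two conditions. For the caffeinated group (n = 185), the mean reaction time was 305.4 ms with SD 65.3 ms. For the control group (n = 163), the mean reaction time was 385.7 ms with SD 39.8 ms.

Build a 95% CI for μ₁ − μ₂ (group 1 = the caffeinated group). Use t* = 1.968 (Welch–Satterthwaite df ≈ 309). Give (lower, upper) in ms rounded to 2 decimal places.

(-91.57, -69.03)

SE₁ = s₁/√n₁ = 65.3/√185 = 4.8010; SE₂ = 39.8/√163 = 3.1174.
Independent samples, unequal variances: SE_diff = √(SE₁² + SE₂²) = √(23.049601 + 9.71818276) = 5.7243.
t* = 1.968, so margin of error = 1.968 × 5.7243 = 11.2654.
Difference in means = 305.4 − 385.7 = -80.3000.
-80.3000 ± 11.2654 → (-91.57, -69.03).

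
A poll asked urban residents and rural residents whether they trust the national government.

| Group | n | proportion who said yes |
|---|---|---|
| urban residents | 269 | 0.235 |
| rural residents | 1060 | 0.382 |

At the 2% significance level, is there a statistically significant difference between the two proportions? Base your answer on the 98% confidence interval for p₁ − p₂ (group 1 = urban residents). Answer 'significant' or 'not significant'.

The two standard errors are √(0.2350×0.7650/269) = 0.02585 and √(0.3820×0.6180/1060) = 0.01492.
Because the samples are independent, SE_diff = √(0.02585² + 0.01492²) = 0.02985.
Using z* = 2.326 for 98%, ME = 2.326 × 0.02985 = 0.06943.
p̂₁ − p̂₂ = -0.1470; interval -0.1470 ± 0.06943 gives (-0.21643, -0.07757).
The interval (-0.21643, -0.07757) does not contain 0, so the difference is significant.

significant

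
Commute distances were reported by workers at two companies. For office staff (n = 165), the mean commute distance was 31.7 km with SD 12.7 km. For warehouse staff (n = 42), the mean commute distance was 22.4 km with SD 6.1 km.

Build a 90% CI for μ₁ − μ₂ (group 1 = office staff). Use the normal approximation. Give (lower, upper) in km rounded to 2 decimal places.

Standard errors of each mean: 12.7/√165 = 0.9887 and 6.1/√42 = 0.9413.
SE(x̄₁ − x̄₂) = √(0.9887² + 0.9413²) = 1.3651 for independent samples with unequal variances.
With z* = 1.645, the margin is 1.645 × 1.3651 = 2.2456.
x̄₁ − x̄₂ = 31.7 − 22.4 = 9.3000; the interval is 9.3000 ± 2.2456 = (7.05, 11.55).

(7.05, 11.55)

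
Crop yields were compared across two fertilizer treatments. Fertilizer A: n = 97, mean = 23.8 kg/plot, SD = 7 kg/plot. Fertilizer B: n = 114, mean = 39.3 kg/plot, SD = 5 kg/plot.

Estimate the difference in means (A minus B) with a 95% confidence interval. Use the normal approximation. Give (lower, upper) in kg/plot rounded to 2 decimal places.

(-17.17, -13.83)

SE₁ = s₁/√n₁ = 7/√97 = 0.7107; SE₂ = 5/√114 = 0.4683.
Independent samples, unequal variances: SE_diff = √(SE₁² + SE₂²) = √(0.50509449 + 0.21930489) = 0.8511.
z* = 1.960, so margin of error = 1.960 × 0.8511 = 1.6682.
Difference in means = 23.8 − 39.3 = -15.5000.
-15.5000 ± 1.6682 → (-17.17, -13.83).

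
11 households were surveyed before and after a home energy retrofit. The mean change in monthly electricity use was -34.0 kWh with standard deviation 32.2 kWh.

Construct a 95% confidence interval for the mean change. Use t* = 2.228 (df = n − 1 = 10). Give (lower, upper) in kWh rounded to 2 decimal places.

This is a matched-pairs design, so SE = s_d/√n = 32.2/√11 = 9.7087.
Margin = 2.228 × 9.7087 = 21.6310; the interval is -34.0 ± 21.6310 = (-55.63, -12.37).

(-55.63, -12.37)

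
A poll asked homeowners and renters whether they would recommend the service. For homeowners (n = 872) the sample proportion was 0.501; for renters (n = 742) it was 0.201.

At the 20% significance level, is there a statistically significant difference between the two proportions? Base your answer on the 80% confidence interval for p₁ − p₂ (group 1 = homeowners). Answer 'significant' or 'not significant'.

significant

SE₁ = √(p̂₁(1−p̂₁)/n₁) = √(0.5010·0.4990/872) = 0.01693; SE₂ = √(0.2010·0.7990/742) = 0.01471.
Independent samples: SE of the difference = √(SE₁² + SE₂²) = √(0.0002866249 + 0.0002163841) = 0.02243.
z* for 80% confidence is 1.282, so the margin of error is 1.282 × 0.02243 = 0.02876.
Point estimate p̂₁ − p̂₂ = 0.5010 − 0.2010 = 0.3000.
0.3000 ± 0.02876 → (0.27124, 0.32876).
The interval (0.27124, 0.32876) does not contain 0, so the difference is significant.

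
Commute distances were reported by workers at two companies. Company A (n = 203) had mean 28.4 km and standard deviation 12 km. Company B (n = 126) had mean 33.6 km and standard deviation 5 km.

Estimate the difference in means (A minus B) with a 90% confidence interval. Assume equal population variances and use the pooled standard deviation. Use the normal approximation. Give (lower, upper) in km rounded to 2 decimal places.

(-7.05, -3.35)

s_p = √[((n₁−1)s₁² + (n₂−1)s₂²)/(n₁+n₂−2)] = √[(202·12² + 125·5²)/327] = 9.9253.
SE = 9.9253·√(1/203 + 1/126) = 1.1257.
With z* = 1.645, margin = 1.645 × 1.1257 = 1.8518.
x̄₁ − x̄₂ = 28.4 − 33.6 = -5.2000; interval -5.2000 ± 1.8518 = (-7.05, -3.35).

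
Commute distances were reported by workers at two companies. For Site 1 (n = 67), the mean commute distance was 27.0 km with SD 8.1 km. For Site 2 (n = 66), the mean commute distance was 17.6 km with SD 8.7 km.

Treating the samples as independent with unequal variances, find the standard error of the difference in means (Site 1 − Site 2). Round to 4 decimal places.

Per-group SEs: s₁/√n₁ = 8.1/√67 = 0.9896, s₂/√n₂ = 8.7/√66 = 1.0709.
Unpooled SE of the difference: √(0.97930816 + 1.14682681) = 1.4581.

1.4581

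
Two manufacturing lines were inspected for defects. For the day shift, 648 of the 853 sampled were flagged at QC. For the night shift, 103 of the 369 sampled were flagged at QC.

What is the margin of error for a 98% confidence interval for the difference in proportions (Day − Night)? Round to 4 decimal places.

0.0641

p̂₁ = 648/853 = 0.7597 and p̂₂ = 103/369 = 0.2791.
SE₁ = √(p̂₁(1−p̂₁)/n₁) = √(0.7597·0.2403/853) = 0.01463; SE₂ = √(0.2791·0.7209/369) = 0.02335.
Independent samples: SE of the difference = √(SE₁² + SE₂²) = √(0.0002140369 + 0.0005452225) = 0.02755.
z* for 98% confidence is 2.326, so the margin of error is 2.326 × 0.02755 = 0.06408.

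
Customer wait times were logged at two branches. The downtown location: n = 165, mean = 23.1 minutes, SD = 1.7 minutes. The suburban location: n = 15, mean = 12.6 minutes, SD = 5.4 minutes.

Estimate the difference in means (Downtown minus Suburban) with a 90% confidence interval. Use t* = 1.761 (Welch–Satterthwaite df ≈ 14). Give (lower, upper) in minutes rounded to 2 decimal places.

(8.03, 12.97)

SE₁ = s₁/√n₁ = 1.7/√165 = 0.1323; SE₂ = 5.4/√15 = 1.3943.
Independent samples, unequal variances: SE_diff = √(SE₁² + SE₂²) = √(0.01750329 + 1.94407249) = 1.4006.
t* = 1.761, so margin of error = 1.761 × 1.4006 = 2.4665.
Difference in means = 23.1 − 12.6 = 10.5000.
10.5000 ± 2.4665 → (8.03, 12.97).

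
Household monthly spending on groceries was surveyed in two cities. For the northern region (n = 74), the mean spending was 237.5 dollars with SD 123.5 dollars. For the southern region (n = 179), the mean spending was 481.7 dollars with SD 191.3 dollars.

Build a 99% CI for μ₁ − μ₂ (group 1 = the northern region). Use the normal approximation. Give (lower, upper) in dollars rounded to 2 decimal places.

(-296.40, -192.00)

Per-group SEs: s₁/√n₁ = 123.5/√74 = 14.3566, s₂/√n₂ = 191.3/√179 = 14.2984.
Unpooled SE of the difference: √(206.11196356 + 204.44424256) = 20.2622.
Margin of error = z* · SE = 2.576 × 20.2622 = 52.1954.
x̄₁ − x̄₂ = 237.5 − 481.7 = -244.2000.
CI: -244.2000 ± 52.1954 = (-296.40, -192.00).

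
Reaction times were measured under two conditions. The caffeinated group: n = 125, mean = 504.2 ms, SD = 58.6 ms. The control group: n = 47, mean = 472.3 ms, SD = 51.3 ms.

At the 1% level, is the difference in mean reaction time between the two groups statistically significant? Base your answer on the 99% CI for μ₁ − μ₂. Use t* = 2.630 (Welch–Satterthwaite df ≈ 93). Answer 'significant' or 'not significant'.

significant

Standard errors of each mean: 58.6/√125 = 5.2413 and 51.3/√47 = 7.4829.
SE(x̄₁ − x̄₂) = √(5.2413² + 7.4829²) = 9.1359 for independent samples with unequal variances.
With t* = 2.630, the margin is 2.630 × 9.1359 = 24.0274.
x̄₁ − x̄₂ = 504.2 − 472.3 = 31.9000; the interval is 31.9000 ± 24.0274 = (7.8726, 55.9274).
The interval (7.8726, 55.9274) does not contain 0, so the difference is significant.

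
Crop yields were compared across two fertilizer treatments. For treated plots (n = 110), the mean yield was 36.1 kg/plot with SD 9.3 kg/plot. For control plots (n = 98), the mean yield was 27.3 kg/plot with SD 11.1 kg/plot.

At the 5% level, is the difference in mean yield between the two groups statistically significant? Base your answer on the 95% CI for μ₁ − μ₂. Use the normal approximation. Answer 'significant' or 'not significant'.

significant

Per-group SEs: s₁/√n₁ = 9.3/√110 = 0.8867, s₂/√n₂ = 11.1/√98 = 1.1213.
Unpooled SE of the difference: √(0.78623689 + 1.25731369) = 1.4295.
Margin of error = z* · SE = 1.960 × 1.4295 = 2.8018.
x̄₁ − x̄₂ = 36.1 − 27.3 = 8.8000.
CI: 8.8000 ± 2.8018 = (5.9982, 11.6018).
The interval (5.9982, 11.6018) does not contain 0, so the difference is significant.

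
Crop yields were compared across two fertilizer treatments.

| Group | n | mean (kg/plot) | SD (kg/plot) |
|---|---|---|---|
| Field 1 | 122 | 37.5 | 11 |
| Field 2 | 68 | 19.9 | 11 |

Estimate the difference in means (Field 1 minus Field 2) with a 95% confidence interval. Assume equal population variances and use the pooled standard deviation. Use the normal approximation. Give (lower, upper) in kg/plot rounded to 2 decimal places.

(14.34, 20.86)

s_p = √[((n₁−1)s₁² + (n₂−1)s₂²)/(n₁+n₂−2)] = √[(121·11² + 67·11²)/188] = 11.0000.
SE = 11.0000·√(1/122 + 1/68) = 1.6647.
With z* = 1.960, margin = 1.960 × 1.6647 = 3.2628.
x̄₁ − x̄₂ = 37.5 − 19.9 = 17.6000; interval 17.6000 ± 3.2628 = (14.34, 20.86).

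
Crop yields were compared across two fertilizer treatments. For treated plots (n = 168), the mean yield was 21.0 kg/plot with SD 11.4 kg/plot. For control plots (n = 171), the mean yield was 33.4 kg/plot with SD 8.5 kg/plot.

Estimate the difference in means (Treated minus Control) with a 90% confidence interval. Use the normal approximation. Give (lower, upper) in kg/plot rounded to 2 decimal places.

(-14.20, -10.60)

SE₁ = s₁/√n₁ = 11.4/√168 = 0.8795; SE₂ = 8.5/√171 = 0.6500.
Independent samples, unequal variances: SE_diff = √(SE₁² + SE₂²) = √(0.77352025 + 0.4225) = 1.0936.
z* = 1.645, so margin of error = 1.645 × 1.0936 = 1.7990.
Difference in means = 21.0 − 33.4 = -12.4000.
-12.4000 ± 1.7990 → (-14.20, -10.60).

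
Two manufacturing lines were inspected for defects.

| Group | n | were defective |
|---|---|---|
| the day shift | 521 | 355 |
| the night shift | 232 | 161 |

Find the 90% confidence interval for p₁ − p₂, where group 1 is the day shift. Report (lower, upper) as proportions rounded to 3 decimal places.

p̂₁ = 355/521 = 0.6814 and p̂₂ = 161/232 = 0.6940.
SE₁ = √(p̂₁(1−p̂₁)/n₁) = √(0.6814·0.3186/521) = 0.02041; SE₂ = √(0.6940·0.3060/232) = 0.03025.
Independent samples: SE of the difference = √(SE₁² + SE₂²) = √(0.0004165681 + 0.0009150625) = 0.03649.
z* for 90% confidence is 1.645, so the margin of error is 1.645 × 0.03649 = 0.06003.
Point estimate p̂₁ − p̂₂ = 0.6814 − 0.6940 = -0.0126.
-0.0126 ± 0.06003 → (-0.073, 0.047).

(-0.073, 0.047)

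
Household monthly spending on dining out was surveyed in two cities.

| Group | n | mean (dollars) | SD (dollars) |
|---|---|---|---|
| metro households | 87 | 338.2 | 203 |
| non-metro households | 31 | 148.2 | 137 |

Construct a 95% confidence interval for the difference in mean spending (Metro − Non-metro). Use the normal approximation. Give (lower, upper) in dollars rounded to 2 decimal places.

SE₁ = s₁/√n₁ = 203/√87 = 21.7639; SE₂ = 137/√31 = 24.6059.
Independent samples, unequal variances: SE_diff = √(SE₁² + SE₂²) = √(473.66734321 + 605.45031481) = 32.8499.
z* = 1.960, so margin of error = 1.960 × 32.8499 = 64.3858.
Difference in means = 338.2 − 148.2 = 190.0000.
190.0000 ± 64.3858 → (125.61, 254.39).

(125.61, 254.39)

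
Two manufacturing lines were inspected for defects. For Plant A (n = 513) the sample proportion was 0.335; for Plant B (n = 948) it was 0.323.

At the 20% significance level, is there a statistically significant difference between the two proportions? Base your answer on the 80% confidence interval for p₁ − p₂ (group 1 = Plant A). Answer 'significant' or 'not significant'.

not significant

The two standard errors are √(0.3350×0.6650/513) = 0.02084 and √(0.3230×0.6770/948) = 0.01519.
Because the samples are independent, SE_diff = √(0.02084² + 0.01519²) = 0.02579.
Using z* = 1.282 for 80%, ME = 1.282 × 0.02579 = 0.03306.
p̂₁ − p̂₂ = 0.0120; interval 0.0120 ± 0.03306 gives (-0.02106, 0.04506).
The interval (-0.02106, 0.04506) contains 0, so the difference is not significant.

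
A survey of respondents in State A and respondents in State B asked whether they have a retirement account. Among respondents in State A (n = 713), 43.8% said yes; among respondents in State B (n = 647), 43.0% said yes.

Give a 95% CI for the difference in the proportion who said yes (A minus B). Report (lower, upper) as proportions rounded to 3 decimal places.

(-0.045, 0.061)

The two standard errors are √(0.4380×0.5620/713) = 0.01858 and √(0.4300×0.5700/647) = 0.01946.
Because the samples are independent, SE_diff = √(0.01858² + 0.01946²) = 0.02691.
Using z* = 1.960 for 95%, ME = 1.960 × 0.02691 = 0.05274.
p̂₁ − p̂₂ = 0.0080; interval 0.0080 ± 0.05274 gives (-0.045, 0.061).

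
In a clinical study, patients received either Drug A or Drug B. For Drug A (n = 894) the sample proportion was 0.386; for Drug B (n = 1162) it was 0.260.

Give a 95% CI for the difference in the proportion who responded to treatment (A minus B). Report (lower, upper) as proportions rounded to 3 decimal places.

Each SE is √(p̂(1−p̂)/n): √(0.3860·0.6140/894) = 0.01628 and √(0.2600·0.7400/1162) = 0.01287.
SE(p̂₁ − p̂₂) = √(SE₁² + SE₂²) = √(0.0002650384 + 0.0001656369) = 0.02075, since the two samples are independent.
At 95% confidence z* = 1.960; margin = 1.960 × 0.02075 = 0.04067.
The difference is 0.3860 − 0.2600 = 0.1260, so the interval is 0.1260 ± 0.04067 = (0.085, 0.167).

(0.085, 0.167)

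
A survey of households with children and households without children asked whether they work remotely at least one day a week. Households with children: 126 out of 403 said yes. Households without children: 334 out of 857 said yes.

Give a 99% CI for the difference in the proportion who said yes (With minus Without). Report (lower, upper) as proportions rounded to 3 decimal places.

Sample proportions: 126/403 = 0.3127, 334/857 = 0.3897.
Each SE is √(p̂(1−p̂)/n): √(0.3127·0.6873/403) = 0.02309 and √(0.3897·0.6103/857) = 0.01666.
SE(p̂₁ − p̂₂) = √(SE₁² + SE₂²) = √(0.0005331481 + 0.0002775556) = 0.02847, since the two samples are independent.
At 99% confidence z* = 2.576; margin = 2.576 × 0.02847 = 0.07334.
The difference is 0.3127 − 0.3897 = -0.0770, so the interval is -0.0770 ± 0.07334 = (-0.150, -0.004).

(-0.150, -0.004)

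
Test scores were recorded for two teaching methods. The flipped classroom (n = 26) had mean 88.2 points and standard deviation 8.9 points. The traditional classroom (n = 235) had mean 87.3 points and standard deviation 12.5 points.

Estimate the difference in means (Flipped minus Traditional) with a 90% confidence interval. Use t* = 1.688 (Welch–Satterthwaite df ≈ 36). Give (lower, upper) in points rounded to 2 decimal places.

(-2.35, 4.15)

SE₁ = s₁/√n₁ = 8.9/√26 = 1.7454; SE₂ = 12.5/√235 = 0.8154.
Independent samples, unequal variances: SE_diff = √(SE₁² + SE₂²) = √(3.04642116 + 0.66487716) = 1.9265.
t* = 1.688, so margin of error = 1.688 × 1.9265 = 3.2519.
Difference in means = 88.2 − 87.3 = 0.9000.
0.9000 ± 3.2519 → (-2.35, 4.15).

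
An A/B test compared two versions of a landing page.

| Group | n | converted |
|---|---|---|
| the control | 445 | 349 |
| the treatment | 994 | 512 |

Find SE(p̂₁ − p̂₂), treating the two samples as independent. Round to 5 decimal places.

First, p̂₁ = 349/445 = 0.7843; p̂₂ = 512/994 = 0.5151.
The two standard errors are √(0.7843×0.2157/445) = 0.01950 and √(0.5151×0.4849/994) = 0.01585.
Because the samples are independent, SE_diff = √(0.01950² + 0.01585²) = 0.02513.

0.02513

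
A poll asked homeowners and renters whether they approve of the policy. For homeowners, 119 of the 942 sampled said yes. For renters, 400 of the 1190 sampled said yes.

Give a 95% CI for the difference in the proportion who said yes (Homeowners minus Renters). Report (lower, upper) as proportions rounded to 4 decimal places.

(-0.2440, -0.1756)

Sample proportions: 119/942 = 0.1263, 400/1190 = 0.3361.
Each SE is √(p̂(1−p̂)/n): √(0.1263·0.8737/942) = 0.01082 and √(0.3361·0.6639/1190) = 0.01369.
SE(p̂₁ − p̂₂) = √(SE₁² + SE₂²) = √(0.0001170724 + 0.0001874161) = 0.01745, since the two samples are independent.
At 95% confidence z* = 1.960; margin = 1.960 × 0.01745 = 0.03420.
The difference is 0.1263 − 0.3361 = -0.2098, so the interval is -0.2098 ± 0.03420 = (-0.2440, -0.1756).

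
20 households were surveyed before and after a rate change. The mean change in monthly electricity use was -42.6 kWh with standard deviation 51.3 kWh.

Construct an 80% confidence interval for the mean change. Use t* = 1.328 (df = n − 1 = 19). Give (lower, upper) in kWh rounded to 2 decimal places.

(-57.83, -27.37)

Paired design: SE = s_d/√n = 51.3/√20 = 11.4710.
t* = 1.328; margin of error = 1.328 × 11.4710 = 15.2335.
-42.6 ± 15.2335 → (-57.83, -27.37).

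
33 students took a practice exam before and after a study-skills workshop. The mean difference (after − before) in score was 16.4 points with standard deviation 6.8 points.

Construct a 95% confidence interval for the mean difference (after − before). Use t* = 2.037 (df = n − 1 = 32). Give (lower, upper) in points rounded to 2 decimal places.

This is a matched-pairs design, so SE = s_d/√n = 6.8/√33 = 1.1837.
Margin = 2.037 × 1.1837 = 2.4112; the interval is 16.4 ± 2.4112 = (13.99, 18.81).

(13.99, 18.81)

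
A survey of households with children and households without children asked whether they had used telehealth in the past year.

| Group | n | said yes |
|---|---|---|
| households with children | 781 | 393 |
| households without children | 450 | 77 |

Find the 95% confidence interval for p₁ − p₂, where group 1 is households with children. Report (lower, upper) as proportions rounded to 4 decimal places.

(0.2827, 0.3815)

First, p̂₁ = 393/781 = 0.5032; p̂₂ = 77/450 = 0.1711.
The two standard errors are √(0.5032×0.4968/781) = 0.01789 and √(0.1711×0.8289/450) = 0.01775.
Because the samples are independent, SE_diff = √(0.01789² + 0.01775²) = 0.02520.
Using z* = 1.960 for 95%, ME = 1.960 × 0.02520 = 0.04939.
p̂₁ − p̂₂ = 0.3321; interval 0.3321 ± 0.04939 gives (0.2827, 0.3815).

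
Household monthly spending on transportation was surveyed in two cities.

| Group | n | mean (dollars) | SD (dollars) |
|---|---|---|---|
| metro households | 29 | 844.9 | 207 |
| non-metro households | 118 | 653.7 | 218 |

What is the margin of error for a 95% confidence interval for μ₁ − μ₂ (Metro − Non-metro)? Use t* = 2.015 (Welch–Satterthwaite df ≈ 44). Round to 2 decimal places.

SE₁ = s₁/√n₁ = 207/√29 = 38.4389; SE₂ = 218/√118 = 20.0685.
Independent samples, unequal variances: SE_diff = √(SE₁² + SE₂²) = √(1477.54903321 + 402.74469225) = 43.3624.
t* = 2.015, so margin of error = 2.015 × 43.3624 = 87.3752.

87.38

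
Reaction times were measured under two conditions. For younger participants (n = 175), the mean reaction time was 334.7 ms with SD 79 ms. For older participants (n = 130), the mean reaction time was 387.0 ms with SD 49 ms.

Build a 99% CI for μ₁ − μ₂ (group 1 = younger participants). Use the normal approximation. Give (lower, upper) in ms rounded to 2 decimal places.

(-71.25, -33.35)

SE₁ = s₁/√n₁ = 79/√175 = 5.9718; SE₂ = 49/√130 = 4.2976.
Independent samples, unequal variances: SE_diff = √(SE₁² + SE₂²) = √(35.66239524 + 18.46936576) = 7.3574.
z* = 2.576, so margin of error = 2.576 × 7.3574 = 18.9527.
Difference in means = 334.7 − 387.0 = -52.3000.
-52.3000 ± 18.9527 → (-71.25, -33.35).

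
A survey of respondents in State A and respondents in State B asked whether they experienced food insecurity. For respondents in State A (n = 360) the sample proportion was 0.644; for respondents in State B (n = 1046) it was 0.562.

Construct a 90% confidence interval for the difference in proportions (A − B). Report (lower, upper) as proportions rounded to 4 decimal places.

(0.0334, 0.1306)

SE₁ = √(p̂₁(1−p̂₁)/n₁) = √(0.6440·0.3560/360) = 0.02524; SE₂ = √(0.5620·0.4380/1046) = 0.01534.
Independent samples: SE of the difference = √(SE₁² + SE₂²) = √(0.0006370576 + 0.0002353156) = 0.02954.
z* for 90% confidence is 1.645, so the margin of error is 1.645 × 0.02954 = 0.04859.
Point estimate p̂₁ − p̂₂ = 0.6440 − 0.5620 = 0.0820.
0.0820 ± 0.04859 → (0.0334, 0.1306).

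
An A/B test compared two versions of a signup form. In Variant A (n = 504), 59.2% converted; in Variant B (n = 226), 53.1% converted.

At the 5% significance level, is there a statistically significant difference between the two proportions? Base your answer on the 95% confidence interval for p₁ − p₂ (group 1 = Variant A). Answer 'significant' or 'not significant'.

not significant

Each SE is √(p̂(1−p̂)/n): √(0.5920·0.4080/504) = 0.02189 and √(0.5310·0.4690/226) = 0.03320.
SE(p̂₁ − p̂₂) = √(SE₁² + SE₂²) = √(0.0004791721 + 0.00110224) = 0.03977, since the two samples are independent.
At 95% confidence z* = 1.960; margin = 1.960 × 0.03977 = 0.07795.
The difference is 0.5920 − 0.5310 = 0.0610, so the interval is 0.0610 ± 0.07795 = (-0.01695, 0.13895).
The interval (-0.01695, 0.13895) contains 0, so the difference is not significant.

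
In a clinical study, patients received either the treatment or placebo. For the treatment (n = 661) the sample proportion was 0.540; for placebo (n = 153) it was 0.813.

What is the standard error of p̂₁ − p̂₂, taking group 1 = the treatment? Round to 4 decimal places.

0.0370

The two standard errors are √(0.5400×0.4600/661) = 0.01939 and √(0.8130×0.1870/153) = 0.03152.
Because the samples are independent, SE_diff = √(0.01939² + 0.03152²) = 0.03701.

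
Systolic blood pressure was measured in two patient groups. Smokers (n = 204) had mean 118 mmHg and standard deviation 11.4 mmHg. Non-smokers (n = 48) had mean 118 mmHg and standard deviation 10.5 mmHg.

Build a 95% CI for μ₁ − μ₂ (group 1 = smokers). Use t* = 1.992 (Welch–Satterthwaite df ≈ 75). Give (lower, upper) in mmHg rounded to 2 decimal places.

(-3.41, 3.41)

Standard errors of each mean: 11.4/√204 = 0.7982 and 10.5/√48 = 1.5155.
SE(x̄₁ − x̄₂) = √(0.7982² + 1.5155²) = 1.7129 for independent samples with unequal variances.
With t* = 1.992, the margin is 1.992 × 1.7129 = 3.4121.
x̄₁ − x̄₂ = 118 − 118 = 0.0000; the interval is 0.0000 ± 3.4121 = (-3.41, 3.41).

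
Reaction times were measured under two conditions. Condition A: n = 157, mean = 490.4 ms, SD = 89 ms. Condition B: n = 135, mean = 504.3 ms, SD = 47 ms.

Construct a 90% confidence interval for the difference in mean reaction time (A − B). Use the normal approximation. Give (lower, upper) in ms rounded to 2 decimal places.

(-27.35, -0.45)

Per-group SEs: s₁/√n₁ = 89/√157 = 7.1030, s₂/√n₂ = 47/√135 = 4.0451.
Unpooled SE of the difference: √(50.452609 + 16.36283401) = 8.1741.
Margin of error = z* · SE = 1.645 × 8.1741 = 13.4464.
x̄₁ − x̄₂ = 490.4 − 504.3 = -13.9000.
CI: -13.9000 ± 13.4464 = (-27.35, -0.45).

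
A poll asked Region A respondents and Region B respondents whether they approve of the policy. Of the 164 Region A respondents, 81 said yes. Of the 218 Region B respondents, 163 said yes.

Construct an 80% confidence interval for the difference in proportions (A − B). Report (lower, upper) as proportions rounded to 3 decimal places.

p̂₁ = 81/164 = 0.4939 and p̂₂ = 163/218 = 0.7477.
SE₁ = √(p̂₁(1−p̂₁)/n₁) = √(0.4939·0.5061/164) = 0.03904; SE₂ = √(0.7477·0.2523/218) = 0.02942.
Independent samples: SE of the difference = √(SE₁² + SE₂²) = √(0.0015241216 + 0.0008655364) = 0.04888.
z* for 80% confidence is 1.282, so the margin of error is 1.282 × 0.04888 = 0.06266.
Point estimate p̂₁ − p̂₂ = 0.4939 − 0.7477 = -0.2538.
-0.2538 ± 0.06266 → (-0.316, -0.191).

(-0.316, -0.191)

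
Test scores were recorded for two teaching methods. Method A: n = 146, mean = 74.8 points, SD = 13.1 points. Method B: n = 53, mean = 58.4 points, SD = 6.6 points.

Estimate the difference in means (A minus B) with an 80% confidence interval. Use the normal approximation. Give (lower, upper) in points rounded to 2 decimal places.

(14.59, 18.21)

SE₁ = s₁/√n₁ = 13.1/√146 = 1.0842; SE₂ = 6.6/√53 = 0.9066.
Independent samples, unequal variances: SE_diff = √(SE₁² + SE₂²) = √(1.17548964 + 0.82192356) = 1.4133.
z* = 1.282, so margin of error = 1.282 × 1.4133 = 1.8119.
Difference in means = 74.8 − 58.4 = 16.4000.
16.4000 ± 1.8119 → (14.59, 18.21).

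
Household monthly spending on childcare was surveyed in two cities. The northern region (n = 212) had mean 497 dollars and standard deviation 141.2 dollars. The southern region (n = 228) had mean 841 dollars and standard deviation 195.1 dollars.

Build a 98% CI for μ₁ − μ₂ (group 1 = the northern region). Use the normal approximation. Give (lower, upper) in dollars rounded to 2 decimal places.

(-381.58, -306.42)

SE₁ = s₁/√n₁ = 141.2/√212 = 9.6977; SE₂ = 195.1/√228 = 12.9208.
Independent samples, unequal variances: SE_diff = √(SE₁² + SE₂²) = √(94.04538529 + 166.94707264) = 16.1553.
z* = 2.326, so margin of error = 2.326 × 16.1553 = 37.5772.
Difference in means = 497 − 841 = -344.0000.
-344.0000 ± 37.5772 → (-381.58, -306.42).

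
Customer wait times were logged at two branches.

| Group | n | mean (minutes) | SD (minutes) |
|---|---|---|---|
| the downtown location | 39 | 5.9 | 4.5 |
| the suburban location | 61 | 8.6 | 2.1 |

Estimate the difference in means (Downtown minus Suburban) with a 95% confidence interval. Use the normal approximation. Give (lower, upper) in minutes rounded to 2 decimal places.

(-4.21, -1.19)

Standard errors of each mean: 4.5/√39 = 0.7206 and 2.1/√61 = 0.2689.
SE(x̄₁ − x̄₂) = √(0.7206² + 0.2689²) = 0.7691 for independent samples with unequal variances.
With z* = 1.960, the margin is 1.960 × 0.7691 = 1.5074.
x̄₁ − x̄₂ = 5.9 − 8.6 = -2.7000; the interval is -2.7000 ± 1.5074 = (-4.21, -1.19).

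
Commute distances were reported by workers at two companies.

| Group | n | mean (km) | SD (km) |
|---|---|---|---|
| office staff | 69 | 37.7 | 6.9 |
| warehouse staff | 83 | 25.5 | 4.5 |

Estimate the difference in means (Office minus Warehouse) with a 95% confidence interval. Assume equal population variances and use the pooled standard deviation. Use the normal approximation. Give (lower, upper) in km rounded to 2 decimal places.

s_p = √[((n₁−1)s₁² + (n₂−1)s₂²)/(n₁+n₂−2)] = √[(68·6.9² + 82·4.5²)/150] = 5.7143.
SE = 5.7143·√(1/69 + 1/83) = 0.9309.
With z* = 1.960, margin = 1.960 × 0.9309 = 1.8246.
x̄₁ − x̄₂ = 37.7 − 25.5 = 12.2000; interval 12.2000 ± 1.8246 = (10.38, 14.02).

(10.38, 14.02)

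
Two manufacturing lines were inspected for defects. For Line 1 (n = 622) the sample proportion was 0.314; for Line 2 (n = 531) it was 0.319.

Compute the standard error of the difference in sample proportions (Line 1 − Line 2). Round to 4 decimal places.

0.0275

Each SE is √(p̂(1−p̂)/n): √(0.3140·0.6860/622) = 0.01861 and √(0.3190·0.6810/531) = 0.02023.
SE(p̂₁ − p̂₂) = √(SE₁² + SE₂²) = √(0.0003463321 + 0.0004092529) = 0.02749, since the two samples are independent.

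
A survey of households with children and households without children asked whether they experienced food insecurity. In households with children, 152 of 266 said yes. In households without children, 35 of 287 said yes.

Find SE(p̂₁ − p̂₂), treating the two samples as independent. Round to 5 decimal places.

Sample proportions: 152/266 = 0.5714, 35/287 = 0.1220.
Each SE is √(p̂(1−p̂)/n): √(0.5714·0.4286/266) = 0.03034 and √(0.1220·0.8780/287) = 0.01932.
SE(p̂₁ − p̂₂) = √(SE₁² + SE₂²) = √(0.0009205156 + 0.0003732624) = 0.03597, since the two samples are independent.

0.03597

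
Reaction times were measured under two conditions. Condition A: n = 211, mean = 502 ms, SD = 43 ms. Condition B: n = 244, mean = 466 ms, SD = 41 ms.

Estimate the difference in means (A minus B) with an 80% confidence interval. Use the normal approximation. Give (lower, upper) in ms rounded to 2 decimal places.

(30.93, 41.07)

Per-group SEs: s₁/√n₁ = 43/√211 = 2.9602, s₂/√n₂ = 41/√244 = 2.6248.
Unpooled SE of the difference: √(8.76278404 + 6.88957504) = 3.9563.
Margin of error = z* · SE = 1.282 × 3.9563 = 5.0720.
x̄₁ − x̄₂ = 502 − 466 = 36.0000.
CI: 36.0000 ± 5.0720 = (30.93, 41.07).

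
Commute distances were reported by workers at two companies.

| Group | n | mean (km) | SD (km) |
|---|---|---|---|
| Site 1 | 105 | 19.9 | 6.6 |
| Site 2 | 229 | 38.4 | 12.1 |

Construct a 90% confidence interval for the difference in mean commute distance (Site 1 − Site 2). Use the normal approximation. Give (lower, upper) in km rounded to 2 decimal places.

Per-group SEs: s₁/√n₁ = 6.6/√105 = 0.6441, s₂/√n₂ = 12.1/√229 = 0.7996.
Unpooled SE of the difference: √(0.41486481 + 0.63936016) = 1.0268.
Margin of error = z* · SE = 1.645 × 1.0268 = 1.6891.
x̄₁ − x̄₂ = 19.9 − 38.4 = -18.5000.
CI: -18.5000 ± 1.6891 = (-20.19, -16.81).

(-20.19, -16.81)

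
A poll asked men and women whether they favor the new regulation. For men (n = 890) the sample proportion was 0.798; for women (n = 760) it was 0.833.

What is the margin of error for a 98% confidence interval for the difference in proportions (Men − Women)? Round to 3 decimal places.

0.044

The two standard errors are √(0.7980×0.2020/890) = 0.01346 and √(0.8330×0.1670/760) = 0.01353.
Because the samples are independent, SE_diff = √(0.01346² + 0.01353²) = 0.01908.
Using z* = 2.326 for 98%, ME = 2.326 × 0.01908 = 0.04438.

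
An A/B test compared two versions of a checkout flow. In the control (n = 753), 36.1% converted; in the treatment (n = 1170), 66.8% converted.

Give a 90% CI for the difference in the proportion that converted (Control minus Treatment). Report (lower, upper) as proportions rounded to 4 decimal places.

(-0.3436, -0.2704)

SE₁ = √(p̂₁(1−p̂₁)/n₁) = √(0.3610·0.6390/753) = 0.01750; SE₂ = √(0.6680·0.3320/1170) = 0.01377.
Independent samples: SE of the difference = √(SE₁² + SE₂²) = √(0.00030625 + 0.0001896129) = 0.02227.
z* for 90% confidence is 1.645, so the margin of error is 1.645 × 0.02227 = 0.03663.
Point estimate p̂₁ − p̂₂ = 0.3610 − 0.6680 = -0.3070.
-0.3070 ± 0.03663 → (-0.3436, -0.2704).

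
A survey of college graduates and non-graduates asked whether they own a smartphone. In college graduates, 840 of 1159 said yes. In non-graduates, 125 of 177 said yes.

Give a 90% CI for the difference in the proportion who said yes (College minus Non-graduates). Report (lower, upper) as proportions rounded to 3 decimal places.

(-0.042, 0.079)

First, p̂₁ = 840/1159 = 0.7248; p̂₂ = 125/177 = 0.7062.
The two standard errors are √(0.7248×0.2752/1159) = 0.01312 and √(0.7062×0.2938/177) = 0.03424.
Because the samples are independent, SE_diff = √(0.01312² + 0.03424²) = 0.03667.
Using z* = 1.645 for 90%, ME = 1.645 × 0.03667 = 0.06032.
p̂₁ − p̂₂ = 0.0186; interval 0.0186 ± 0.06032 gives (-0.042, 0.079).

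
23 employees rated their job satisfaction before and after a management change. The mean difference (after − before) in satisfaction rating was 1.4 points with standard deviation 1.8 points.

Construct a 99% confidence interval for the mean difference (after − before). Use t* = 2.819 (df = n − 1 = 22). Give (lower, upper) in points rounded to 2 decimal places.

(0.34, 2.46)

Paired design: SE = s_d/√n = 1.8/√23 = 0.3753.
t* = 2.819; margin of error = 2.819 × 0.3753 = 1.0580.
1.4 ± 1.0580 → (0.34, 2.46).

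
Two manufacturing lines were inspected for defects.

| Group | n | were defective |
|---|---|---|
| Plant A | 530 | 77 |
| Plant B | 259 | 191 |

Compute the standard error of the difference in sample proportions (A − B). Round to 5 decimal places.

0.03133

Sample proportions: 77/530 = 0.1453, 191/259 = 0.7375.
Each SE is √(p̂(1−p̂)/n): √(0.1453·0.8547/530) = 0.01531 and √(0.7375·0.2625/259) = 0.02734.
SE(p̂₁ − p̂₂) = √(SE₁² + SE₂²) = √(0.0002343961 + 0.0007474756) = 0.03133, since the two samples are independent.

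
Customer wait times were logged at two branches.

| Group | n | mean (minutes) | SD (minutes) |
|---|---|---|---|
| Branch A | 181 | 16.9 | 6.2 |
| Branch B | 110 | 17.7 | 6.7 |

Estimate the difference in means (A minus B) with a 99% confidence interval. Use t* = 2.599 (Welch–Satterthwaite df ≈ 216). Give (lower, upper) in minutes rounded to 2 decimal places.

(-2.85, 1.25)

Standard errors of each mean: 6.2/√181 = 0.4608 and 6.7/√110 = 0.6388.
SE(x̄₁ − x̄₂) = √(0.4608² + 0.6388²) = 0.7877 for independent samples with unequal variances.
With t* = 2.599, the margin is 2.599 × 0.7877 = 2.0472.
x̄₁ − x̄₂ = 16.9 − 17.7 = -0.8000; the interval is -0.8000 ± 2.0472 = (-2.85, 1.25).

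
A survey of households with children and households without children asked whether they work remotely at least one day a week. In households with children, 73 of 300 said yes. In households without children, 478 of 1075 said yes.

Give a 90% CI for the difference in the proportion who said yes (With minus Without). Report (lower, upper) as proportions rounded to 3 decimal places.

Sample proportions: 73/300 = 0.2433, 478/1075 = 0.4447.
Each SE is √(p̂(1−p̂)/n): √(0.2433·0.7567/300) = 0.02477 and √(0.4447·0.5553/1075) = 0.01516.
SE(p̂₁ − p̂₂) = √(SE₁² + SE₂²) = √(0.0006135529 + 0.0002298256) = 0.02904, since the two samples are independent.
At 90% confidence z* = 1.645; margin = 1.645 × 0.02904 = 0.04777.
The difference is 0.2433 − 0.4447 = -0.2014, so the interval is -0.2014 ± 0.04777 = (-0.249, -0.154).

(-0.249, -0.154)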